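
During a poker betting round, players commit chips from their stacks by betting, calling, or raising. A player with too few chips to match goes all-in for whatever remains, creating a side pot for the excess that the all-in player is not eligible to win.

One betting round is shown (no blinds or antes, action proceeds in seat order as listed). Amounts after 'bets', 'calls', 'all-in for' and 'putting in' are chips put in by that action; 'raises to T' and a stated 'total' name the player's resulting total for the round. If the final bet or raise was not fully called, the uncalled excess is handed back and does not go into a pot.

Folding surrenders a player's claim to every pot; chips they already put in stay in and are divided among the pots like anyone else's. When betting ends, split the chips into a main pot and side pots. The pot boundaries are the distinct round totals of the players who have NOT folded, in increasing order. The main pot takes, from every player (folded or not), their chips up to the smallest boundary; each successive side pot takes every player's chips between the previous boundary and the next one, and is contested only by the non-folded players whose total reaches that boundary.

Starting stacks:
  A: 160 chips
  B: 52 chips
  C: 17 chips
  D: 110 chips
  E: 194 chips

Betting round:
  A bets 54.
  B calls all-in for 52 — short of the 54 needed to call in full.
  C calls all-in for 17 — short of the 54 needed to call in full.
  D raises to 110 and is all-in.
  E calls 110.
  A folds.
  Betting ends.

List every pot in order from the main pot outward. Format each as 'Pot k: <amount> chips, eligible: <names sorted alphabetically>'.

Contributions: A=54, B=52, C=17, D=110, E=110
Folded: A
Pot levels (distinct totals of non-folded players): 17, 52, 110
Layer 1-17: 17 each from A, B, C, D, E = 17*5 = 85 chips; eligible B, C, D, E
Layer 18-52: 35 each from A, B, D, E = 35*4 = 140 chips; eligible B, D, E
Layer 53-110: A 2 + D 58 + E 58 = 118 chips; eligible D, E

Pot 1: 85 chips, eligible: B, C, D, E
Pot 2: 140 chips, eligible: B, D, E
Pot 3: 118 chips, eligible: D, E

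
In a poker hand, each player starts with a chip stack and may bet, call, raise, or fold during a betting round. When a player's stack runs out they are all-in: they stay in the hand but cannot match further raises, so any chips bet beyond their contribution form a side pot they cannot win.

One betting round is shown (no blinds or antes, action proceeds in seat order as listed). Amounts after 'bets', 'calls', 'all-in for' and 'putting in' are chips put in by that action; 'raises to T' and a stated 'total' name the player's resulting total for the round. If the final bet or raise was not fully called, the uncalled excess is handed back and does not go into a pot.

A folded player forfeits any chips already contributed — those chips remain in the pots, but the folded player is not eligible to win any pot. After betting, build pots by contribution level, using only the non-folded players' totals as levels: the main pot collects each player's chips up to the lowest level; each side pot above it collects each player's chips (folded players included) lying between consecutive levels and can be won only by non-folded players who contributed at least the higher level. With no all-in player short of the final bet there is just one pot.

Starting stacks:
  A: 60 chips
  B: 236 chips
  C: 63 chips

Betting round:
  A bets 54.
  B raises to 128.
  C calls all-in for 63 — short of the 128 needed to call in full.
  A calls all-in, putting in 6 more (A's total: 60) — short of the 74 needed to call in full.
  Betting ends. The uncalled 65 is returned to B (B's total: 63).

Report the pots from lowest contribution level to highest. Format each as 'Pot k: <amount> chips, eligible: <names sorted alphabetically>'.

Pot 1: 180 chips, eligible: A, B, C
Pot 2: 6 chips, eligible: B, C

Derivation:
Contributions (after 65 returned to B): A=60, B=63, C=63
Pot levels (distinct totals of non-folded players): 60, 63
Layer 1-60: 60 each from A, B, C = 60*3 = 180 chips; eligible A, B, C
Layer 61-63: 3 each from B, C = 3*2 = 6 chips; eligible B, C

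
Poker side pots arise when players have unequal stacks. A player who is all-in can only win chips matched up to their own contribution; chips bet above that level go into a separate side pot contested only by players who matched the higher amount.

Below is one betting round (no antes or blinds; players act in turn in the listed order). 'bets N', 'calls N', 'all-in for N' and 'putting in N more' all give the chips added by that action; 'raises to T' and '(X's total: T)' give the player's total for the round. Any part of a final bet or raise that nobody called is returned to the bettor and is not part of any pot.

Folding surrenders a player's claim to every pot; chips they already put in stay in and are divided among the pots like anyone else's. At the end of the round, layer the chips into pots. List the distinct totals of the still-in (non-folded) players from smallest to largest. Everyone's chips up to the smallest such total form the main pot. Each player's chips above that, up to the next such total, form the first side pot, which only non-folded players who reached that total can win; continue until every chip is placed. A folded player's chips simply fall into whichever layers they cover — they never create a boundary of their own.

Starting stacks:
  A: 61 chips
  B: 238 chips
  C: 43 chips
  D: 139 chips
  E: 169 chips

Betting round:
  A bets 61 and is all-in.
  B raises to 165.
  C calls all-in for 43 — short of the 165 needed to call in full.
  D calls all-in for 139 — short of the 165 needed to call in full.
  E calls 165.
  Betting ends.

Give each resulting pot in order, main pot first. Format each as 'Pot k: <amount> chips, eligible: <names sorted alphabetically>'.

Contributions: A=61, B=165, C=43, D=139, E=165
Pot levels (distinct totals of non-folded players): 43, 61, 139, 165
Layer 1-43: 43 each from A, B, C, D, E = 43*5 = 215 chips; eligible A, B, C, D, E
Layer 44-61: 18 each from A, B, D, E = 18*4 = 72 chips; eligible A, B, D, E
Layer 62-139: 78 each from B, D, E = 78*3 = 234 chips; eligible B, D, E
Layer 140-165: 26 each from B, E = 26*2 = 52 chips; eligible B, E

Pot 1: 215 chips, eligible: A, B, C, D, E
Pot 2: 72 chips, eligible: A, B, D, E
Pot 3: 234 chips, eligible: B, D, E
Pot 4: 52 chips, eligible: B, E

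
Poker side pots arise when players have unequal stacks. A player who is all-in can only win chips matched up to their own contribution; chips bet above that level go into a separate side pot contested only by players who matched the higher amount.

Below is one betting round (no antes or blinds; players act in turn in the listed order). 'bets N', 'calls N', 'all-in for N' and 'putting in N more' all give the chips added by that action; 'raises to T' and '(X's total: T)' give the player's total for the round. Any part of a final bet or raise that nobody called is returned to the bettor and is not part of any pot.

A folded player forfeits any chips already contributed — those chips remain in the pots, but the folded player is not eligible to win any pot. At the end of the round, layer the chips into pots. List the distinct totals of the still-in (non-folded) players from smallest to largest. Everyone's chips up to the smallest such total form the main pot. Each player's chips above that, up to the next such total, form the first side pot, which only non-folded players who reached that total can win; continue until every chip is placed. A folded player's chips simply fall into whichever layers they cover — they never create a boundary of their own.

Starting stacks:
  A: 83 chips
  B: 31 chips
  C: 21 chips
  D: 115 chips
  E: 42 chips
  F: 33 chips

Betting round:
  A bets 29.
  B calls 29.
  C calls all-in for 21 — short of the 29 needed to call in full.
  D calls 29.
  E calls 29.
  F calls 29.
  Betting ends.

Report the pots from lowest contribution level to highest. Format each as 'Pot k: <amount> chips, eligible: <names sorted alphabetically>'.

Contributions: A=29, B=29, C=21, D=29, E=29, F=29
Pot levels (distinct totals of non-folded players): 21, 29
Layer 1-21: 21 each from A, B, C, D, E, F = 21*6 = 126 chips; eligible A, B, C, D, E, F
Layer 22-29: 8 each from A, B, D, E, F = 8*5 = 40 chips; eligible A, B, D, E, F

Pot 1: 126 chips, eligible: A, B, C, D, E, F
Pot 2: 40 chips, eligible: A, B, D, E, F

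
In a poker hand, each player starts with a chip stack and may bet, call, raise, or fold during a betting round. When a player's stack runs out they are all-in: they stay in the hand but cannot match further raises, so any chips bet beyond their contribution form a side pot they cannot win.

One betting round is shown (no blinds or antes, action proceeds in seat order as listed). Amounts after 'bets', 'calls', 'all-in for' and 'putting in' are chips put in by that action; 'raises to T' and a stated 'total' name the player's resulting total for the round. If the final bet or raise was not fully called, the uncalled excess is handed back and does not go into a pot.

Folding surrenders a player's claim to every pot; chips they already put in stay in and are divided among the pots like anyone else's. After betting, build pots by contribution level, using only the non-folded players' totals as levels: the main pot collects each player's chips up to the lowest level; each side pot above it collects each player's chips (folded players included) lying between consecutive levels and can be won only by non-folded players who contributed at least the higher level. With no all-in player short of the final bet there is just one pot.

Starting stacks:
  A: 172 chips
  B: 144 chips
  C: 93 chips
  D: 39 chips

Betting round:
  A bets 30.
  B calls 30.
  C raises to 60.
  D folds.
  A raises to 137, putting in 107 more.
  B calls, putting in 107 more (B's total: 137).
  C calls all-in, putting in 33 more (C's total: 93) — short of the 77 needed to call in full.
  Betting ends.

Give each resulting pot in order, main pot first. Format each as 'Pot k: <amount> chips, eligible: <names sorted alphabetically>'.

Contributions: A=137, B=137, C=93
Folded: D
Pot levels (distinct totals of non-folded players): 93, 137
Layer 1-93: 93 each from A, B, C = 93*3 = 279 chips; eligible A, B, C
Layer 94-137: 44 each from A, B = 44*2 = 88 chips; eligible A, B

Pot 1: 279 chips, eligible: A, B, C
Pot 2: 88 chips, eligible: A, B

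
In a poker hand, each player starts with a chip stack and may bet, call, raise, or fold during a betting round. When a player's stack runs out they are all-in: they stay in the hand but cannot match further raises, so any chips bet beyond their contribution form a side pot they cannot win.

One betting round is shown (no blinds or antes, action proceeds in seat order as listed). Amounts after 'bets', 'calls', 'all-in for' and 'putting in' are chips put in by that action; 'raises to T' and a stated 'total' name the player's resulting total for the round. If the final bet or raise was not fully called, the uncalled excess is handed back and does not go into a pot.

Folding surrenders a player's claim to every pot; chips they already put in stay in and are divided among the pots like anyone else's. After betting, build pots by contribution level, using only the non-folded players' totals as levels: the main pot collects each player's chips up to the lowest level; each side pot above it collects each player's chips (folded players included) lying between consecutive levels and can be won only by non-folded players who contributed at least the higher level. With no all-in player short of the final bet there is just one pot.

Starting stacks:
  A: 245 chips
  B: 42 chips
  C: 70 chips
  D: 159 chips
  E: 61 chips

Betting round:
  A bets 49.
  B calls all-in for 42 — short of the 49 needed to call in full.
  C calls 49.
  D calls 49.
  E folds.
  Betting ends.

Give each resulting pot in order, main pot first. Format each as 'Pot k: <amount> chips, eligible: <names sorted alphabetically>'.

Contributions: A=49, B=42, C=49, D=49
Folded: E
Pot levels (distinct totals of non-folded players): 42, 49
Layer 1-42: 42 each from A, B, C, D = 42*4 = 168 chips; eligible A, B, C, D
Layer 43-49: 7 each from A, C, D = 7*3 = 21 chips; eligible A, C, D

Pot 1: 168 chips, eligible: A, B, C, D
Pot 2: 21 chips, eligible: A, C, D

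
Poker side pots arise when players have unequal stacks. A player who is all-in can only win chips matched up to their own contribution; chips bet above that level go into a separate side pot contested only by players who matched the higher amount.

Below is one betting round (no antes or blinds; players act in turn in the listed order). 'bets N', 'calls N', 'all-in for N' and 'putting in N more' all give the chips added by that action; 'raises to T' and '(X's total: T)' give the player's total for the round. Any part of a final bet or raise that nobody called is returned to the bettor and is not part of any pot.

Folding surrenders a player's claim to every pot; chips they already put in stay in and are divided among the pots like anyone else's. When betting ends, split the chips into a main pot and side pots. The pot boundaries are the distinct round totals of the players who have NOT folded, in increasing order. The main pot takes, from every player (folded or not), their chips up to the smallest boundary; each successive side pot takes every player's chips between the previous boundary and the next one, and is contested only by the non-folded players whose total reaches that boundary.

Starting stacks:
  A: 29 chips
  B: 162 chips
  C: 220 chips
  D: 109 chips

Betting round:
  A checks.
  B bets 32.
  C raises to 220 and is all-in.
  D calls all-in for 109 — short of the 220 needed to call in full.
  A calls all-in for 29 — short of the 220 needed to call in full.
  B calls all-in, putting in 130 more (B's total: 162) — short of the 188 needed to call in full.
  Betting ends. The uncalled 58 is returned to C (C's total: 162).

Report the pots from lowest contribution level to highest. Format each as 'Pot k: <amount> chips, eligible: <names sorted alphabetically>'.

Pot 1: 116 chips, eligible: A, B, C, D
Pot 2: 240 chips, eligible: B, C, D
Pot 3: 106 chips, eligible: B, C

Derivation:
Contributions (after 58 returned to C): A=29, B=162, C=162, D=109
Pot levels (distinct totals of non-folded players): 29, 109, 162
Layer 1-29: 29 each from A, B, C, D = 29*4 = 116 chips; eligible A, B, C, D
Layer 30-109: 80 each from B, C, D = 80*3 = 240 chips; eligible B, C, D
Layer 110-162: 53 each from B, C = 53*2 = 106 chips; eligible B, C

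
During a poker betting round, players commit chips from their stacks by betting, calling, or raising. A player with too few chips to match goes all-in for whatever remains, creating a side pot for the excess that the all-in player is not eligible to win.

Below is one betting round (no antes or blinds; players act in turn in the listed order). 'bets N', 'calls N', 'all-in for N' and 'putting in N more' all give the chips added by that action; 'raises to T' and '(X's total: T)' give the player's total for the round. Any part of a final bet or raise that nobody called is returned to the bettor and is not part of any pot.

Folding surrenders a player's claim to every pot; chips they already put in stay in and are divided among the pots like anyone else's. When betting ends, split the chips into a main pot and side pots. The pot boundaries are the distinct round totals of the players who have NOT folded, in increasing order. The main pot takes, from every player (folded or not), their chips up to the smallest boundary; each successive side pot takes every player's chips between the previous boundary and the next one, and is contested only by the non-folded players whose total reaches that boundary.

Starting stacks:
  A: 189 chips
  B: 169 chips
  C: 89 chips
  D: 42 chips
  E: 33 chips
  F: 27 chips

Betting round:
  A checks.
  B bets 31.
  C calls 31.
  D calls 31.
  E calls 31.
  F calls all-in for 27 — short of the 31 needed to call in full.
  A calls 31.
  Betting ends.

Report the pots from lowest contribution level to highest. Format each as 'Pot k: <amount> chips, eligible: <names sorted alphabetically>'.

Pot 1: 162 chips, eligible: A, B, C, D, E, F
Pot 2: 20 chips, eligible: A, B, C, D, E

Derivation:
Contributions: A=31, B=31, C=31, D=31, E=31, F=27
Pot levels (distinct totals of non-folded players): 27, 31
Layer 1-27: 27 each from A, B, C, D, E, F = 27*6 = 162 chips; eligible A, B, C, D, E, F
Layer 28-31: 4 each from A, B, C, D, E = 4*5 = 20 chips; eligible A, B, C, D, E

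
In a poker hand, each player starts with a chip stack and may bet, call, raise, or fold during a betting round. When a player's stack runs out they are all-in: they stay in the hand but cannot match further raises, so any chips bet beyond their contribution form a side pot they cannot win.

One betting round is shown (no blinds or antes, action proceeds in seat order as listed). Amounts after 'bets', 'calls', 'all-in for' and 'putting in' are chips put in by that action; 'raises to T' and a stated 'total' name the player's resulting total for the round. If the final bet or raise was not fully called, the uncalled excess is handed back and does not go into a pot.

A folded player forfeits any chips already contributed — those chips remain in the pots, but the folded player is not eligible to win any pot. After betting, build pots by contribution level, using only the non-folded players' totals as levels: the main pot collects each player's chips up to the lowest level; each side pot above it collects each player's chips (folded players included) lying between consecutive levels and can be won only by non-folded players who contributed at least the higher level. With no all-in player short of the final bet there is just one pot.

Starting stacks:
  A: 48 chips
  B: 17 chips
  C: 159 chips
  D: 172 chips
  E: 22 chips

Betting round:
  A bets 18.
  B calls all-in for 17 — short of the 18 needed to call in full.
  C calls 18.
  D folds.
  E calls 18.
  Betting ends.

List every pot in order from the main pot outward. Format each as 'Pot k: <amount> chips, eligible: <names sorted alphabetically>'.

Pot 1: 68 chips, eligible: A, B, C, E
Pot 2: 3 chips, eligible: A, C, E

Derivation:
Contributions: A=18, B=17, C=18, E=18
Folded: D
Pot levels (distinct totals of non-folded players): 17, 18
Layer 1-17: 17 each from A, B, C, E = 17*4 = 68 chips; eligible A, B, C, E
Layer 18-18: 1 each from A, C, E = 1*3 = 3 chips; eligible A, C, E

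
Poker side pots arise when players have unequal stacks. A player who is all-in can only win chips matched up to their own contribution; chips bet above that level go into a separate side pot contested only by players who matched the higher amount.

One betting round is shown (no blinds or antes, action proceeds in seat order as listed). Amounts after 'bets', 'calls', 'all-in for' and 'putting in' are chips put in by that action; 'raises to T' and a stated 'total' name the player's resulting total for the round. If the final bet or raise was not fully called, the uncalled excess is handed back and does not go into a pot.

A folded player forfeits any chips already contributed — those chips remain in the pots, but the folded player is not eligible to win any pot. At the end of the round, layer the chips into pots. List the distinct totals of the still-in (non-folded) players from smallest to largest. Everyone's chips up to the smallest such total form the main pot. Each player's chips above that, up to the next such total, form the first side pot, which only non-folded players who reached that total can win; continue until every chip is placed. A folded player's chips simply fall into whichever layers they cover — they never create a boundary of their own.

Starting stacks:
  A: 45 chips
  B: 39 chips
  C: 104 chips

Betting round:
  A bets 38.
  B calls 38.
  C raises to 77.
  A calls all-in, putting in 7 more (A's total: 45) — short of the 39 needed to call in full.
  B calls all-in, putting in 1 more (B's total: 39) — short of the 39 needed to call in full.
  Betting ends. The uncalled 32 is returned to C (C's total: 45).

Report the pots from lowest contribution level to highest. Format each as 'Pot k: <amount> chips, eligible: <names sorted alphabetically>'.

Contributions (after 32 returned to C): A=45, B=39, C=45
Pot levels (distinct totals of non-folded players): 39, 45
Layer 1-39: 39 each from A, B, C = 39*3 = 117 chips; eligible A, B, C
Layer 40-45: 6 each from A, C = 6*2 = 12 chips; eligible A, C

Pot 1: 117 chips, eligible: A, B, C
Pot 2: 12 chips, eligible: A, C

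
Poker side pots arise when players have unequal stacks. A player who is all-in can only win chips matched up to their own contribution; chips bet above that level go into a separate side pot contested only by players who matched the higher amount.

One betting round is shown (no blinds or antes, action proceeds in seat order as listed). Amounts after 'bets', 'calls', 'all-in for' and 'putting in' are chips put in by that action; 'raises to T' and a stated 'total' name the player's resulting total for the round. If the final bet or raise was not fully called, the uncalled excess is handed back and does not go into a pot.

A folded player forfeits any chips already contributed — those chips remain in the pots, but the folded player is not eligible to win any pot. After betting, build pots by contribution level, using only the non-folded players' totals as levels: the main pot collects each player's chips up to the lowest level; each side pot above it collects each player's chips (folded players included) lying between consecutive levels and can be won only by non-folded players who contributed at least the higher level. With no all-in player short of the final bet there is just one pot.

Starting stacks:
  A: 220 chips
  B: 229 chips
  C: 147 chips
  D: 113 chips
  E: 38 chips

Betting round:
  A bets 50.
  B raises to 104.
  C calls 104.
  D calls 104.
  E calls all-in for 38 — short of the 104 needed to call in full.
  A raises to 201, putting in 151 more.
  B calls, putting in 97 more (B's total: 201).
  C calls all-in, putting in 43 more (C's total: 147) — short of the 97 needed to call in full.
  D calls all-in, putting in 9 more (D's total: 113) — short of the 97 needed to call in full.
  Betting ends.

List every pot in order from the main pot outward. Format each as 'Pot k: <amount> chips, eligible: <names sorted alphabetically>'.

Contributions: A=201, B=201, C=147, D=113, E=38
Pot levels (distinct totals of non-folded players): 38, 113, 147, 201
Layer 1-38: 38 each from A, B, C, D, E = 38*5 = 190 chips; eligible A, B, C, D, E
Layer 39-113: 75 each from A, B, C, D = 75*4 = 300 chips; eligible A, B, C, D
Layer 114-147: 34 each from A, B, C = 34*3 = 102 chips; eligible A, B, C
Layer 148-201: 54 each from A, B = 54*2 = 108 chips; eligible A, B

Pot 1: 190 chips, eligible: A, B, C, D, E
Pot 2: 300 chips, eligible: A, B, C, D
Pot 3: 102 chips, eligible: A, B, C
Pot 4: 108 chips, eligible: A, B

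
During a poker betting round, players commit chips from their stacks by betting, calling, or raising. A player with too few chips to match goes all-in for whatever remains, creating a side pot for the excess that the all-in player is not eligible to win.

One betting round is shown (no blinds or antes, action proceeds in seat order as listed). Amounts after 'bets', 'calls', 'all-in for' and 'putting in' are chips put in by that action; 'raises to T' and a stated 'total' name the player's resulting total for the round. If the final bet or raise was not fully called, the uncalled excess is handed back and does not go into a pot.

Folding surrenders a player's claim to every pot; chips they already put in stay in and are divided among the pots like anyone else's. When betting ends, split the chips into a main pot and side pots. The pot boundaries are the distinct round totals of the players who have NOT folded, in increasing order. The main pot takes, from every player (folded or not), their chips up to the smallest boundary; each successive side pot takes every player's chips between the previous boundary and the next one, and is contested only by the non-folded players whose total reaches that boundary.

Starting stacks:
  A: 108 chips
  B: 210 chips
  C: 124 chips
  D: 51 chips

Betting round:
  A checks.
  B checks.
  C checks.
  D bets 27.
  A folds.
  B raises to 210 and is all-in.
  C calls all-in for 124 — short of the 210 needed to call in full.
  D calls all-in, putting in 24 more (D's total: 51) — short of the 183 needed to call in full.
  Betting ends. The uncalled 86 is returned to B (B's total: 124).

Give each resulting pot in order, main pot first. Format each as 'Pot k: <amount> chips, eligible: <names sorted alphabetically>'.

Pot 1: 153 chips, eligible: B, C, D
Pot 2: 146 chips, eligible: B, C

Derivation:
Contributions (after 86 returned to B): B=124, C=124, D=51
Folded: A
Pot levels (distinct totals of non-folded players): 51, 124
Layer 1-51: 51 each from B, C, D = 51*3 = 153 chips; eligible B, C, D
Layer 52-124: 73 each from B, C = 73*2 = 146 chips; eligible B, C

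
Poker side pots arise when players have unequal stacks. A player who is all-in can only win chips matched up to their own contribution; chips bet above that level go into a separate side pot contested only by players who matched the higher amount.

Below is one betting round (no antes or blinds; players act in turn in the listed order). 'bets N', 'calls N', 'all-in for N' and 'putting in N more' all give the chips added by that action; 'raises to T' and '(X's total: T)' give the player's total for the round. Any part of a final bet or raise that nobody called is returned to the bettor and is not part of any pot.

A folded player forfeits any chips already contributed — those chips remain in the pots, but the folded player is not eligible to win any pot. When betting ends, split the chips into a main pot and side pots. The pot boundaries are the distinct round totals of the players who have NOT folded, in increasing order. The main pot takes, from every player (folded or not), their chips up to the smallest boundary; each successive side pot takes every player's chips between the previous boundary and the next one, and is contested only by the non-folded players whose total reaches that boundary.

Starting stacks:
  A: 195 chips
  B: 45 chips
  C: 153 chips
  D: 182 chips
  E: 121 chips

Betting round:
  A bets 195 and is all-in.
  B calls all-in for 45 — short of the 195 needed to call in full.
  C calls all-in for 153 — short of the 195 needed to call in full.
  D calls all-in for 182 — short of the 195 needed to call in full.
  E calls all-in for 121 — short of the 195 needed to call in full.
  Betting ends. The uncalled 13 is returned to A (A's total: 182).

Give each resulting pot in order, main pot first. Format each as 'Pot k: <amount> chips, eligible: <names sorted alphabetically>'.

Pot 1: 225 chips, eligible: A, B, C, D, E
Pot 2: 304 chips, eligible: A, C, D, E
Pot 3: 96 chips, eligible: A, C, D
Pot 4: 58 chips, eligible: A, D

Derivation:
Contributions (after 13 returned to A): A=182, B=45, C=153, D=182, E=121
Pot levels (distinct totals of non-folded players): 45, 121, 153, 182
Layer 1-45: 45 each from A, B, C, D, E = 45*5 = 225 chips; eligible A, B, C, D, E
Layer 46-121: 76 each from A, C, D, E = 76*4 = 304 chips; eligible A, C, D, E
Layer 122-153: 32 each from A, C, D = 32*3 = 96 chips; eligible A, C, D
Layer 154-182: 29 each from A, D = 29*2 = 58 chips; eligible A, D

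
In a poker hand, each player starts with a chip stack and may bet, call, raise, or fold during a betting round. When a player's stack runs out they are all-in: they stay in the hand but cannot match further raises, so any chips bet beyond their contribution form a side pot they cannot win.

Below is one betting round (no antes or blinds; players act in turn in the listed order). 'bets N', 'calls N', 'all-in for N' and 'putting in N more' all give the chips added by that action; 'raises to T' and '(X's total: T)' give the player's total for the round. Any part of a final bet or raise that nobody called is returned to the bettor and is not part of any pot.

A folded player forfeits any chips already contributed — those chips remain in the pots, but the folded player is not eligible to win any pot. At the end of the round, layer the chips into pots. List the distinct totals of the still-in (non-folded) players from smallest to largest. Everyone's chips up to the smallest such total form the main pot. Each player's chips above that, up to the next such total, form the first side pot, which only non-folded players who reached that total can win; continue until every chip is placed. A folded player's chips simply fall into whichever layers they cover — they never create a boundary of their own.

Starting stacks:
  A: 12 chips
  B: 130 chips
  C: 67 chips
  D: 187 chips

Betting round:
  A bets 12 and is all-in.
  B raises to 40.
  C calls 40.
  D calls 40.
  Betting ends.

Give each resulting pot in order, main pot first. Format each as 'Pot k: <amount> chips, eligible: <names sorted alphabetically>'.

Contributions: A=12, B=40, C=40, D=40
Pot levels (distinct totals of non-folded players): 12, 40
Layer 1-12: 12 each from A, B, C, D = 12*4 = 48 chips; eligible A, B, C, D
Layer 13-40: 28 each from B, C, D = 28*3 = 84 chips; eligible B, C, D

Pot 1: 48 chips, eligible: A, B, C, D
Pot 2: 84 chips, eligible: B, C, D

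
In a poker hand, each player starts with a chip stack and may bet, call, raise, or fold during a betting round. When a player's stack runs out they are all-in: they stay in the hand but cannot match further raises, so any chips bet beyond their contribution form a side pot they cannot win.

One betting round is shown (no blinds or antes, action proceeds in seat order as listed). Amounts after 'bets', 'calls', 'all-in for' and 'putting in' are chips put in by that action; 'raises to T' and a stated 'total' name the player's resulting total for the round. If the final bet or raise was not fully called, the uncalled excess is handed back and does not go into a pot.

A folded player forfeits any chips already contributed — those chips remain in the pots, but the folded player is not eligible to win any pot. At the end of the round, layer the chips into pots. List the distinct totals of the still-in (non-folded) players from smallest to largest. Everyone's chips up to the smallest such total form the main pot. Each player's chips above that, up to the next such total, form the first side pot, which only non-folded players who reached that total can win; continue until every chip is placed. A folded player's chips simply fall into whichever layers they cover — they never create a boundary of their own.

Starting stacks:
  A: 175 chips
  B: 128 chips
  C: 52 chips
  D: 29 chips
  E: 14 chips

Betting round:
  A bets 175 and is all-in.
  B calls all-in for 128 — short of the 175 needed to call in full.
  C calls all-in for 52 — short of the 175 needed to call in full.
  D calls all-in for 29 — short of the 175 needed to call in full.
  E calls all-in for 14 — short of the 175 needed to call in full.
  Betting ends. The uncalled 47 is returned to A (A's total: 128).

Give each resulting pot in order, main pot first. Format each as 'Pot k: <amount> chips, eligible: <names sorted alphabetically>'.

Pot 1: 70 chips, eligible: A, B, C, D, E
Pot 2: 60 chips, eligible: A, B, C, D
Pot 3: 69 chips, eligible: A, B, C
Pot 4: 152 chips, eligible: A, B

Derivation:
Contributions (after 47 returned to A): A=128, B=128, C=52, D=29, E=14
Pot levels (distinct totals of non-folded players): 14, 29, 52, 128
Layer 1-14: 14 each from A, B, C, D, E = 14*5 = 70 chips; eligible A, B, C, D, E
Layer 15-29: 15 each from A, B, C, D = 15*4 = 60 chips; eligible A, B, C, D
Layer 30-52: 23 each from A, B, C = 23*3 = 69 chips; eligible A, B, C
Layer 53-128: 76 each from A, B = 76*2 = 152 chips; eligible A, B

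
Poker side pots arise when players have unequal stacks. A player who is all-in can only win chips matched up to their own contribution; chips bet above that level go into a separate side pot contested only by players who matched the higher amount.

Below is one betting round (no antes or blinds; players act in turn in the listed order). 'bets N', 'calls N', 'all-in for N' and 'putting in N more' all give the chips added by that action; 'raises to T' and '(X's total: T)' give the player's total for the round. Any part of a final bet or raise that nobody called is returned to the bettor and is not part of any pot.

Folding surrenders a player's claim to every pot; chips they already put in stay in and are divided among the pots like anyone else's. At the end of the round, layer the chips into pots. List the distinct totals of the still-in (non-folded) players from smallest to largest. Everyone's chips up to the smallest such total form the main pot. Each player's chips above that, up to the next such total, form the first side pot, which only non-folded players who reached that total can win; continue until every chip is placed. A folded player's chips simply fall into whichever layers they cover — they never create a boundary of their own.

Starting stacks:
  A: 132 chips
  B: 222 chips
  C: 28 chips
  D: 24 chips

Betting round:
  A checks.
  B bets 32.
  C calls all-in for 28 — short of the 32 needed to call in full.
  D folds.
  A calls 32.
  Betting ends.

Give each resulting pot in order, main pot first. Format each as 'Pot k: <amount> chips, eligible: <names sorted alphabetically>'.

Pot 1: 84 chips, eligible: A, B, C
Pot 2: 8 chips, eligible: A, B

Derivation:
Contributions: A=32, B=32, C=28
Folded: D
Pot levels (distinct totals of non-folded players): 28, 32
Layer 1-28: 28 each from A, B, C = 28*3 = 84 chips; eligible A, B, C
Layer 29-32: 4 each from A, B = 4*2 = 8 chips; eligible A, B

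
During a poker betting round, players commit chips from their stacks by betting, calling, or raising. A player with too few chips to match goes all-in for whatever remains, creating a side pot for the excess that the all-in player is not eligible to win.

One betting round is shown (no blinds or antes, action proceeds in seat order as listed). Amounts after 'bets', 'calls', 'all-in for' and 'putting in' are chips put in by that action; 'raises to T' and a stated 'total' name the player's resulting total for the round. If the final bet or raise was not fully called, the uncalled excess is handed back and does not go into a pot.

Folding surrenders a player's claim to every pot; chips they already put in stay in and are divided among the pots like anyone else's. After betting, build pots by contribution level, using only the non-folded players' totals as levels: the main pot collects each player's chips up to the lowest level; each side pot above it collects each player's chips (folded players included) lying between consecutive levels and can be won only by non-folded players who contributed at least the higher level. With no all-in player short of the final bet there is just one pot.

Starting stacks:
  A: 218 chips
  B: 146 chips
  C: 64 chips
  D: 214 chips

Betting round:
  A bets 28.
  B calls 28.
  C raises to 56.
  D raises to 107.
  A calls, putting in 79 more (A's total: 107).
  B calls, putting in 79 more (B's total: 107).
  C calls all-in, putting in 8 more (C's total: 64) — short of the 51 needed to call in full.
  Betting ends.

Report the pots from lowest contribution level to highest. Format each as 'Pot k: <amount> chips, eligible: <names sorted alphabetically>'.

Pot 1: 256 chips, eligible: A, B, C, D
Pot 2: 129 chips, eligible: A, B, D

Derivation:
Contributions: A=107, B=107, C=64, D=107
Pot levels (distinct totals of non-folded players): 64, 107
Layer 1-64: 64 each from A, B, C, D = 64*4 = 256 chips; eligible A, B, C, D
Layer 65-107: 43 each from A, B, D = 43*3 = 129 chips; eligible A, B, D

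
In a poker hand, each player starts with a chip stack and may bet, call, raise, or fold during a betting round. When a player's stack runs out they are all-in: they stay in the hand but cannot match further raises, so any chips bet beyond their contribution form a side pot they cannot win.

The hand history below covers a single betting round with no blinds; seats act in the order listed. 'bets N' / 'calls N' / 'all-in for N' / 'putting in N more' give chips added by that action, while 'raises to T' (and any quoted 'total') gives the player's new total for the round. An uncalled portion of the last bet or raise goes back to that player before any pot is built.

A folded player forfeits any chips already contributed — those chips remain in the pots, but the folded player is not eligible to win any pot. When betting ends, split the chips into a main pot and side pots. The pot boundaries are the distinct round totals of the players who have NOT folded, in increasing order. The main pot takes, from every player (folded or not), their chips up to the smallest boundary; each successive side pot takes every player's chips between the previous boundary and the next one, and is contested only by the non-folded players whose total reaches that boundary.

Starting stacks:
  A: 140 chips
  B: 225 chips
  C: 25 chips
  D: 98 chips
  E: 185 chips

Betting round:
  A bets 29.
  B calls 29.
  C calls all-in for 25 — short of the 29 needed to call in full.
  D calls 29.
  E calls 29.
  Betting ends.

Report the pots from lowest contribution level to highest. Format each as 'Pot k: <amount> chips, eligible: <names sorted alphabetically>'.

Pot 1: 125 chips, eligible: A, B, C, D, E
Pot 2: 16 chips, eligible: A, B, D, E

Derivation:
Contributions: A=29, B=29, C=25, D=29, E=29
Pot levels (distinct totals of non-folded players): 25, 29
Layer 1-25: 25 each from A, B, C, D, E = 25*5 = 125 chips; eligible A, B, C, D, E
Layer 26-29: 4 each from A, B, D, E = 4*4 = 16 chips; eligible A, B, D, E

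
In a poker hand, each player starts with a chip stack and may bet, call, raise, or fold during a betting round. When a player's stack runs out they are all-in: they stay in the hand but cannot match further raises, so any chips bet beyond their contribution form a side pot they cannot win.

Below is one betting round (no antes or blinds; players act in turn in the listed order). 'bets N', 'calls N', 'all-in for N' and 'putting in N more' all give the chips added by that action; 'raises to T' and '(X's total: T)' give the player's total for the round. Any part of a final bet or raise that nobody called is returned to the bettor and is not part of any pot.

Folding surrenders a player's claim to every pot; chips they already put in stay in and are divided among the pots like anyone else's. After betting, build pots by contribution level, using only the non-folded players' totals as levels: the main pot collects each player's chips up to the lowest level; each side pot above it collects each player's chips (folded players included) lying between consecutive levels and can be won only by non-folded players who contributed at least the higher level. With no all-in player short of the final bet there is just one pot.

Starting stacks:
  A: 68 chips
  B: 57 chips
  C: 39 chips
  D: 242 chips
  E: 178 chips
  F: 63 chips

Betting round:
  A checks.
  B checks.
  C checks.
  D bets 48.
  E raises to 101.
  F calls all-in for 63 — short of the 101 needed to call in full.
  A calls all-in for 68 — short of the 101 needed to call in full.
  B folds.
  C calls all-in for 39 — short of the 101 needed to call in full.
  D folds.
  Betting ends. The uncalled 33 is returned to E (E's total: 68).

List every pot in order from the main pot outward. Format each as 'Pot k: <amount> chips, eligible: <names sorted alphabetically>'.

Pot 1: 195 chips, eligible: A, C, E, F
Pot 2: 81 chips, eligible: A, E, F
Pot 3: 10 chips, eligible: A, E

Derivation:
Contributions (after 33 returned to E): A=68, C=39, D=48, E=68, F=63
Folded: B, D
Pot levels (distinct totals of non-folded players): 39, 63, 68
Layer 1-39: 39 each from A, C, D, E, F = 39*5 = 195 chips; eligible A, C, E, F
Layer 40-63: A 24 + D 9 + E 24 + F 24 = 81 chips; eligible A, E, F
Layer 64-68: 5 each from A, E = 5*2 = 10 chips; eligible A, E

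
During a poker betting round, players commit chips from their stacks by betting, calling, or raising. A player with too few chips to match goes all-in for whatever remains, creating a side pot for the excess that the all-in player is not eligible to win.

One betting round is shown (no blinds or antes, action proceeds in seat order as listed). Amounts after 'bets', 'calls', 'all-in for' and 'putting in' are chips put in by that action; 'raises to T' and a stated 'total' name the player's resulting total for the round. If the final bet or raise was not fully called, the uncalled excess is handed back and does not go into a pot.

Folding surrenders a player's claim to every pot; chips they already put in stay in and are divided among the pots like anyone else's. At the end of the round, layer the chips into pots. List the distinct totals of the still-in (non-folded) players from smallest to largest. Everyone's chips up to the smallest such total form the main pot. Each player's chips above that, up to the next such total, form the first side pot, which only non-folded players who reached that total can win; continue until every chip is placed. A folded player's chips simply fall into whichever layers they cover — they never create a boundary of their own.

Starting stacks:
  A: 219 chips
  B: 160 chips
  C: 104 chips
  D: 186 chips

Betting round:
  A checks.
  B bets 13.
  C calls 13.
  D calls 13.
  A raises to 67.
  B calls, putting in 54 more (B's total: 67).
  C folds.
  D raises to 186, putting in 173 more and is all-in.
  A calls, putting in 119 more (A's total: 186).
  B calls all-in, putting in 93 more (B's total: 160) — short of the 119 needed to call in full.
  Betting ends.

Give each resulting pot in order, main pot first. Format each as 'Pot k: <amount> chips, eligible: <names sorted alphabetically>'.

Pot 1: 493 chips, eligible: A, B, D
Pot 2: 52 chips, eligible: A, D

Derivation:
Contributions: A=186, B=160, C=13, D=186
Folded: C
Pot levels (distinct totals of non-folded players): 160, 186
Layer 1-160: A 160 + B 160 + C 13 + D 160 = 493 chips; eligible A, B, D
Layer 161-186: 26 each from A, D = 26*2 = 52 chips; eligible A, D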